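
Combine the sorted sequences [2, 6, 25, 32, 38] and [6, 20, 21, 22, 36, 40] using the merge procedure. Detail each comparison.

Merging process:

Compare 2 vs 6: take 2 from left. Merged: [2]
Compare 6 vs 6: take 6 from left. Merged: [2, 6]
Compare 25 vs 6: take 6 from right. Merged: [2, 6, 6]
Compare 25 vs 20: take 20 from right. Merged: [2, 6, 6, 20]
Compare 25 vs 21: take 21 from right. Merged: [2, 6, 6, 20, 21]
Compare 25 vs 22: take 22 from right. Merged: [2, 6, 6, 20, 21, 22]
Compare 25 vs 36: take 25 from left. Merged: [2, 6, 6, 20, 21, 22, 25]
Compare 32 vs 36: take 32 from left. Merged: [2, 6, 6, 20, 21, 22, 25, 32]
Compare 38 vs 36: take 36 from right. Merged: [2, 6, 6, 20, 21, 22, 25, 32, 36]
Compare 38 vs 40: take 38 from left. Merged: [2, 6, 6, 20, 21, 22, 25, 32, 36, 38]
Append remaining from right: [40]. Merged: [2, 6, 6, 20, 21, 22, 25, 32, 36, 38, 40]

Final merged array: [2, 6, 6, 20, 21, 22, 25, 32, 36, 38, 40]
Total comparisons: 10

The merged array is [2, 6, 6, 20, 21, 22, 25, 32, 36, 38, 40], requiring 10 comparisons. The merge step runs in O(n) time where n is the total number of elements.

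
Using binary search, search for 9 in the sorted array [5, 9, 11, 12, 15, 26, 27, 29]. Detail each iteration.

Binary search for 9 in [5, 9, 11, 12, 15, 26, 27, 29]:

lo=0, hi=7, mid=3, arr[mid]=12 -> 12 > 9, search left half
lo=0, hi=2, mid=1, arr[mid]=9 -> Found target at index 1!

Binary search finds 9 at index 1 after 2 comparisons. The search repeatedly halves the search space by comparing with the middle element.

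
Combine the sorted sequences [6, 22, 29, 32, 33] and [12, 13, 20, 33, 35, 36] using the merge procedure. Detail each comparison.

Merging process:

Compare 6 vs 12: take 6 from left. Merged: [6]
Compare 22 vs 12: take 12 from right. Merged: [6, 12]
Compare 22 vs 13: take 13 from right. Merged: [6, 12, 13]
Compare 22 vs 20: take 20 from right. Merged: [6, 12, 13, 20]
Compare 22 vs 33: take 22 from left. Merged: [6, 12, 13, 20, 22]
Compare 29 vs 33: take 29 from left. Merged: [6, 12, 13, 20, 22, 29]
Compare 32 vs 33: take 32 from left. Merged: [6, 12, 13, 20, 22, 29, 32]
Compare 33 vs 33: take 33 from left. Merged: [6, 12, 13, 20, 22, 29, 32, 33]
Append remaining from right: [33, 35, 36]. Merged: [6, 12, 13, 20, 22, 29, 32, 33, 33, 35, 36]

Final merged array: [6, 12, 13, 20, 22, 29, 32, 33, 33, 35, 36]
Total comparisons: 8

The merged array is [6, 12, 13, 20, 22, 29, 32, 33, 33, 35, 36], requiring 8 comparisons. The merge step runs in O(n) time where n is the total number of elements.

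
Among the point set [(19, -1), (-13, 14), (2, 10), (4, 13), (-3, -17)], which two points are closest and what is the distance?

Computing all pairwise distances among 5 points:

d((19, -1), (-13, 14)) = 35.3412
d((19, -1), (2, 10)) = 20.2485
d((19, -1), (4, 13)) = 20.5183
d((19, -1), (-3, -17)) = 27.2029
d((-13, 14), (2, 10)) = 15.5242
d((-13, 14), (4, 13)) = 17.0294
d((-13, 14), (-3, -17)) = 32.573
d((2, 10), (4, 13)) = 3.6056 <-- minimum
d((2, 10), (-3, -17)) = 27.4591
d((4, 13), (-3, -17)) = 30.8058

Closest pair: (2, 10) and (4, 13) with distance 3.6056

The closest pair is (2, 10) and (4, 13) with Euclidean distance 3.6056. For 5 points, brute-force pairwise comparison is shown above. For large n, the divide-and-conquer algorithm (sort by x, recurse on halves, check the dividing strip) achieves O(n log n).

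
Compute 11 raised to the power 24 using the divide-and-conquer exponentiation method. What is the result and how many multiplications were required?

Computing 11^24 by squaring (build up from 11^1; each line after the first costs one multiplication):

11^1 = 11
11^2 = (11^1)^2 = 11^2 = 121
11^3 = 11 * 11^2 = 11 * 121 = 1331
11^6 = (11^3)^2 = 1331^2 = 1771561
11^12 = (11^6)^2 = 1771561^2 = 3138428376721
11^24 = (11^12)^2 = 3138428376721^2 = 9849732675807611094711841

Result: 9849732675807611094711841
Multiplications needed: 5 (5 lines after 11^1)

11^24 = 9849732675807611094711841. Using exponentiation by squaring, this requires 5 multiplications. The key idea: if the exponent is even, square the half-power; if odd, multiply by the base once.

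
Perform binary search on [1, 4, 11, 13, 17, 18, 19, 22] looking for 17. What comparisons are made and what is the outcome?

Binary search for 17 in [1, 4, 11, 13, 17, 18, 19, 22]:

lo=0, hi=7, mid=3, arr[mid]=13 -> 13 < 17, search right half
lo=4, hi=7, mid=5, arr[mid]=18 -> 18 > 17, search left half
lo=4, hi=4, mid=4, arr[mid]=17 -> Found target at index 4!

Binary search finds 17 at index 4 after 3 comparisons. The search repeatedly halves the search space by comparing with the middle element.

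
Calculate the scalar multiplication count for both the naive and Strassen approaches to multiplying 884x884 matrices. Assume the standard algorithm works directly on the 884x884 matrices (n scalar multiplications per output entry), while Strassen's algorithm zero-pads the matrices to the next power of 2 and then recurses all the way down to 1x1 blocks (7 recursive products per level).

Matrix multiplication for 884x884 matrices:

Strassen's algorithm requires power-of-2 dimensions. Pad 884x884 to 1024x1024 (next power of 2).

Standard algorithm: 884^3 = 690807104 multiplications
Strassen's algorithm: 7^(log2(1024)) = 7^10 = 282475249 multiplications
Savings: 690807104 - 282475249 = 408331855 multiplications

Standard: 690807104 multiplications (884^3). Strassen: 282475249 multiplications (7^10, after padding to 1024x1024). Strassen reduces 8 recursive multiplications to 7 at each level.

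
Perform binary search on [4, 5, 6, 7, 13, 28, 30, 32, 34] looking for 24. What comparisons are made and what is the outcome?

Binary search for 24 in [4, 5, 6, 7, 13, 28, 30, 32, 34]:

lo=0, hi=8, mid=4, arr[mid]=13 -> 13 < 24, search right half
lo=5, hi=8, mid=6, arr[mid]=30 -> 30 > 24, search left half
lo=5, hi=5, mid=5, arr[mid]=28 -> 28 > 24, search left half
lo=5 > hi=4, target 24 not found

Binary search determines that 24 is not in the array after 3 comparisons. The search space was exhausted without finding the target.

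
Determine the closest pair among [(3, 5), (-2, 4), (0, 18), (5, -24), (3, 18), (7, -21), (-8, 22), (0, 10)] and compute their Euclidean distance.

Computing all pairwise distances among 8 points:

d((3, 5), (-2, 4)) = 5.099
d((3, 5), (0, 18)) = 13.3417
d((3, 5), (5, -24)) = 29.0689
d((3, 5), (3, 18)) = 13.0
d((3, 5), (7, -21)) = 26.3059
d((3, 5), (-8, 22)) = 20.2485
d((3, 5), (0, 10)) = 5.831
d((-2, 4), (0, 18)) = 14.1421
d((-2, 4), (5, -24)) = 28.8617
d((-2, 4), (3, 18)) = 14.8661
d((-2, 4), (7, -21)) = 26.5707
d((-2, 4), (-8, 22)) = 18.9737
d((-2, 4), (0, 10)) = 6.3246
d((0, 18), (5, -24)) = 42.2966
d((0, 18), (3, 18)) = 3.0 <-- minimum
d((0, 18), (7, -21)) = 39.6232
d((0, 18), (-8, 22)) = 8.9443
d((0, 18), (0, 10)) = 8.0
d((5, -24), (3, 18)) = 42.0476
d((5, -24), (7, -21)) = 3.6056
d((5, -24), (-8, 22)) = 47.8017
d((5, -24), (0, 10)) = 34.3657
d((3, 18), (7, -21)) = 39.2046
d((3, 18), (-8, 22)) = 11.7047
d((3, 18), (0, 10)) = 8.544
d((7, -21), (-8, 22)) = 45.5412
d((7, -21), (0, 10)) = 31.7805
d((-8, 22), (0, 10)) = 14.4222

Closest pair: (0, 18) and (3, 18) with distance 3.0

The closest pair is (0, 18) and (3, 18) with Euclidean distance 3.0. For 8 points, brute-force pairwise comparison is shown above. For large n, the divide-and-conquer algorithm (sort by x, recurse on halves, check the dividing strip) achieves O(n log n).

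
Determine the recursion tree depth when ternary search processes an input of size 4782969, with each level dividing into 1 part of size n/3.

For divide and conquer with division factor 3:

Problem sizes at each level:
Level 0: 4782969
Level 1: 1594323
Level 2: 531441
Level 3: 177147
Level 4: 59049
Level 5: 19683
Level 6: 6561
Level 7: 2187
Level 8: 729
Level 9: 243
Level 10: 81
Level 11: 27
Level 12: 9
Level 13: 3
Level 14: 1

The root is level 0 and the size-1 base case is level 14 (the tree spans levels 0 through 14, i.e. 15 levels counting the root), so the depth is the number of divisions: log_3(4782969) = 14

The recursion tree depth is log_3(4782969) = 14. At each level, the problem size is divided by 3, so it takes 14 divisions to reduce to a base case of size 1. The algorithm makes 1 recursive call at each level.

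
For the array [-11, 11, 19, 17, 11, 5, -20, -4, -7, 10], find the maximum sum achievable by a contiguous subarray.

Using Kadane's algorithm on [-11, 11, 19, 17, 11, 5, -20, -4, -7, 10]:

Scanning through the array:
Position 1 (value 11): max_ending_here = 11, max_so_far = 11
Position 2 (value 19): max_ending_here = 30, max_so_far = 30
Position 3 (value 17): max_ending_here = 47, max_so_far = 47
Position 4 (value 11): max_ending_here = 58, max_so_far = 58
Position 5 (value 5): max_ending_here = 63, max_so_far = 63
Position 6 (value -20): max_ending_here = 43, max_so_far = 63
Position 7 (value -4): max_ending_here = 39, max_so_far = 63
Position 8 (value -7): max_ending_here = 32, max_so_far = 63
Position 9 (value 10): max_ending_here = 42, max_so_far = 63

Maximum subarray: [11, 19, 17, 11, 5]
Maximum sum: 63

The maximum subarray is [11, 19, 17, 11, 5] with sum 63. This subarray runs from index 1 to index 5.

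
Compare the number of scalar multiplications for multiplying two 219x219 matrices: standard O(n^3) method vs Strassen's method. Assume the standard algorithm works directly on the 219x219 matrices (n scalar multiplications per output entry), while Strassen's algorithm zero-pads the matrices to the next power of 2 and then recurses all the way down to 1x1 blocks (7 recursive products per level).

Matrix multiplication for 219x219 matrices:

Strassen's algorithm requires power-of-2 dimensions. Pad 219x219 to 256x256 (next power of 2).

Standard algorithm: 219^3 = 10503459 multiplications
Strassen's algorithm: 7^(log2(256)) = 7^8 = 5764801 multiplications
Savings: 10503459 - 5764801 = 4738658 multiplications

Standard: 10503459 multiplications (219^3). Strassen: 5764801 multiplications (7^8, after padding to 256x256). Strassen reduces 8 recursive multiplications to 7 at each level.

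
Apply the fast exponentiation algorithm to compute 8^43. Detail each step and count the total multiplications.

Computing 8^43 by squaring (build up from 8^1; each line after the first costs one multiplication):

8^1 = 8
8^2 = (8^1)^2 = 8^2 = 64
8^4 = (8^2)^2 = 64^2 = 4096
8^5 = 8 * 8^4 = 8 * 4096 = 32768
8^10 = (8^5)^2 = 32768^2 = 1073741824
8^20 = (8^10)^2 = 1073741824^2 = 1152921504606846976
8^21 = 8 * 8^20 = 8 * 1152921504606846976 = 9223372036854775808
8^42 = (8^21)^2 = 9223372036854775808^2 = 85070591730234615865843651857942052864
8^43 = 8 * 8^42 = 8 * 85070591730234615865843651857942052864 = 680564733841876926926749214863536422912

Result: 680564733841876926926749214863536422912
Multiplications needed: 8 (8 lines after 8^1)

8^43 = 680564733841876926926749214863536422912. Using exponentiation by squaring, this requires 8 multiplications. The key idea: if the exponent is even, square the half-power; if odd, multiply by the base once.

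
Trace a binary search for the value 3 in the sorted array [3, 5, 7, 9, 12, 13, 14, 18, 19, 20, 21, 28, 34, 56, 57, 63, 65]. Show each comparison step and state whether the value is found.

Binary search for 3 in [3, 5, 7, 9, 12, 13, 14, 18, 19, 20, 21, 28, 34, 56, 57, 63, 65]:

lo=0, hi=16, mid=8, arr[mid]=19 -> 19 > 3, search left half
lo=0, hi=7, mid=3, arr[mid]=9 -> 9 > 3, search left half
lo=0, hi=2, mid=1, arr[mid]=5 -> 5 > 3, search left half
lo=0, hi=0, mid=0, arr[mid]=3 -> Found target at index 0!

Binary search finds 3 at index 0 after 4 comparisons. The search repeatedly halves the search space by comparing with the middle element.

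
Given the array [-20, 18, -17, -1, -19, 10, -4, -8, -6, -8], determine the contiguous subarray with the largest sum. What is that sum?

Using Kadane's algorithm on [-20, 18, -17, -1, -19, 10, -4, -8, -6, -8]:

Scanning through the array:
Position 1 (value 18): max_ending_here = 18, max_so_far = 18
Position 2 (value -17): max_ending_here = 1, max_so_far = 18
Position 3 (value -1): max_ending_here = 0, max_so_far = 18
Position 4 (value -19): max_ending_here = -19, max_so_far = 18
Position 5 (value 10): max_ending_here = 10, max_so_far = 18
Position 6 (value -4): max_ending_here = 6, max_so_far = 18
Position 7 (value -8): max_ending_here = -2, max_so_far = 18
Position 8 (value -6): max_ending_here = -6, max_so_far = 18
Position 9 (value -8): max_ending_here = -8, max_so_far = 18

Maximum subarray: [18]
Maximum sum: 18

The maximum subarray is [18] with sum 18. This subarray runs from index 1 to index 1.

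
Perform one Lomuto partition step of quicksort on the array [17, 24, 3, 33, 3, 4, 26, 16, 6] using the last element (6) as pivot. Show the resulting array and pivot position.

Lomuto partition with pivot = 6:

Initial array: [17, 24, 3, 33, 3, 4, 26, 16, 6]

arr[0]=17 > 6: no swap
arr[1]=24 > 6: no swap
arr[2]=3 <= 6: swap with position 0, array becomes [3, 24, 17, 33, 3, 4, 26, 16, 6]
arr[3]=33 > 6: no swap
arr[4]=3 <= 6: swap with position 1, array becomes [3, 3, 17, 33, 24, 4, 26, 16, 6]
arr[5]=4 <= 6: swap with position 2, array becomes [3, 3, 4, 33, 24, 17, 26, 16, 6]
arr[6]=26 > 6: no swap
arr[7]=16 > 6: no swap

Place pivot at position 3: [3, 3, 4, 6, 24, 17, 26, 16, 33]
Pivot position: 3

After partitioning with pivot 6, the array becomes [3, 3, 4, 6, 24, 17, 26, 16, 33]. The pivot is placed at index 3. All elements to the left of the pivot are <= 6, and all elements to the right are > 6.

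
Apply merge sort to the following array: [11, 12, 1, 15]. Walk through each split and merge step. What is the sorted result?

Merge sort trace:

Split: [11, 12, 1, 15] -> [11, 12] and [1, 15]
  Split: [11, 12] -> [11] and [12]
  Merge: [11] + [12] -> [11, 12]
  Split: [1, 15] -> [1] and [15]
  Merge: [1] + [15] -> [1, 15]
Merge: [11, 12] + [1, 15] -> [1, 11, 12, 15]

Final sorted array: [1, 11, 12, 15]

The merge sort proceeds by recursively splitting the array and merging sorted halves.
After all merges, the sorted array is [1, 11, 12, 15].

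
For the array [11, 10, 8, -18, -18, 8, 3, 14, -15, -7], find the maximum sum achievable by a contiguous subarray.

Using Kadane's algorithm on [11, 10, 8, -18, -18, 8, 3, 14, -15, -7]:

Scanning through the array:
Position 1 (value 10): max_ending_here = 21, max_so_far = 21
Position 2 (value 8): max_ending_here = 29, max_so_far = 29
Position 3 (value -18): max_ending_here = 11, max_so_far = 29
Position 4 (value -18): max_ending_here = -7, max_so_far = 29
Position 5 (value 8): max_ending_here = 8, max_so_far = 29
Position 6 (value 3): max_ending_here = 11, max_so_far = 29
Position 7 (value 14): max_ending_here = 25, max_so_far = 29
Position 8 (value -15): max_ending_here = 10, max_so_far = 29
Position 9 (value -7): max_ending_here = 3, max_so_far = 29

Maximum subarray: [11, 10, 8]
Maximum sum: 29

The maximum subarray is [11, 10, 8] with sum 29. This subarray runs from index 0 to index 2.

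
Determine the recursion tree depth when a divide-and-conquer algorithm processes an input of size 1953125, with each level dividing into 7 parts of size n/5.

For divide and conquer with division factor 5:

Problem sizes at each level:
Level 0: 1953125
Level 1: 390625
Level 2: 78125
Level 3: 15625
Level 4: 3125
Level 5: 625
Level 6: 125
Level 7: 25
Level 8: 5
Level 9: 1

The root is level 0 and the size-1 base case is level 9 (the tree spans levels 0 through 9, i.e. 10 levels counting the root), so the depth is the number of divisions: log_5(1953125) = 9

The recursion tree depth is log_5(1953125) = 9. At each level, the problem size is divided by 5, so it takes 9 divisions to reduce to a base case of size 1. The algorithm makes 7 recursive calls at each level.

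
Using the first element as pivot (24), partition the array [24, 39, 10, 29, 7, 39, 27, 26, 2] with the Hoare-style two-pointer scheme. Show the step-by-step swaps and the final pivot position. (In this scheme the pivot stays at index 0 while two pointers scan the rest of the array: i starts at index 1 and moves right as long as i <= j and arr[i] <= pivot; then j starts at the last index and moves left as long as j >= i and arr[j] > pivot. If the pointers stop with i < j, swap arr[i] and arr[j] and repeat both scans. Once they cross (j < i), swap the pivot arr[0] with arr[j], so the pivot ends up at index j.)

Hoare-style two-pointer partition with pivot = 24:

Initial array: [24, 39, 10, 29, 7, 39, 27, 26, 2]

Pointers start at i = 1, j = 8.
i stops at index 1 (arr[1]=39 > 24), j stops at index 8 (arr[8]=2 <= 24): swap arr[1] and arr[8], array becomes [24, 2, 10, 29, 7, 39, 27, 26, 39]
i stops at index 3 (arr[3]=29 > 24), j stops at index 4 (arr[4]=7 <= 24): swap arr[3] and arr[4], array becomes [24, 2, 10, 7, 29, 39, 27, 26, 39]
i ends at 4, j ends at 3: the pointers have crossed (j < i), so scanning stops.

Swap pivot arr[0] with arr[3] to place pivot at position 3: [7, 2, 10, 24, 29, 39, 27, 26, 39]
Pivot position: 3

After partitioning with pivot 24, the array becomes [7, 2, 10, 24, 29, 39, 27, 26, 39]. The pivot is placed at index 3. All elements to the left of the pivot are <= 24, and all elements to the right are > 24.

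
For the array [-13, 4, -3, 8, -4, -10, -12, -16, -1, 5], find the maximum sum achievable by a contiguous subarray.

Using Kadane's algorithm on [-13, 4, -3, 8, -4, -10, -12, -16, -1, 5]:

Scanning through the array:
Position 1 (value 4): max_ending_here = 4, max_so_far = 4
Position 2 (value -3): max_ending_here = 1, max_so_far = 4
Position 3 (value 8): max_ending_here = 9, max_so_far = 9
Position 4 (value -4): max_ending_here = 5, max_so_far = 9
Position 5 (value -10): max_ending_here = -5, max_so_far = 9
Position 6 (value -12): max_ending_here = -12, max_so_far = 9
Position 7 (value -16): max_ending_here = -16, max_so_far = 9
Position 8 (value -1): max_ending_here = -1, max_so_far = 9
Position 9 (value 5): max_ending_here = 5, max_so_far = 9

Maximum subarray: [4, -3, 8]
Maximum sum: 9

The maximum subarray is [4, -3, 8] with sum 9. This subarray runs from index 1 to index 3.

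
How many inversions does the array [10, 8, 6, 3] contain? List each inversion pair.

Finding inversions in [10, 8, 6, 3]:

(0, 1): arr[0]=10 > arr[1]=8
(0, 2): arr[0]=10 > arr[2]=6
(0, 3): arr[0]=10 > arr[3]=3
(1, 2): arr[1]=8 > arr[2]=6
(1, 3): arr[1]=8 > arr[3]=3
(2, 3): arr[2]=6 > arr[3]=3

Total inversions: 6

The array has 6 inversion(s): (0,1), (0,2), (0,3), (1,2), (1,3), (2,3). Each pair (i,j) satisfies i < j and arr[i] > arr[j].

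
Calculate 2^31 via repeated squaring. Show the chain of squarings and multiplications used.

Computing 2^31 by squaring (build up from 2^1; each line after the first costs one multiplication):

2^1 = 2
2^2 = (2^1)^2 = 2^2 = 4
2^3 = 2 * 2^2 = 2 * 4 = 8
2^6 = (2^3)^2 = 8^2 = 64
2^7 = 2 * 2^6 = 2 * 64 = 128
2^14 = (2^7)^2 = 128^2 = 16384
2^15 = 2 * 2^14 = 2 * 16384 = 32768
2^30 = (2^15)^2 = 32768^2 = 1073741824
2^31 = 2 * 2^30 = 2 * 1073741824 = 2147483648

Result: 2147483648
Multiplications needed: 8 (8 lines after 2^1)

2^31 = 2147483648. Using exponentiation by squaring, this requires 8 multiplications. The key idea: if the exponent is even, square the half-power; if odd, multiply by the base once.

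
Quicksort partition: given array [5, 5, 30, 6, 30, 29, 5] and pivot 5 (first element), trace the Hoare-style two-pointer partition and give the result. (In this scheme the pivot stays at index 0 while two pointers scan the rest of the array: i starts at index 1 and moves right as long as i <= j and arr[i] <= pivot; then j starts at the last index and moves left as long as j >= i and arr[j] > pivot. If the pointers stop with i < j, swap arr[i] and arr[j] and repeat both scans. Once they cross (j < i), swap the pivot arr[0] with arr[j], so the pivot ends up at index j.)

Hoare-style two-pointer partition with pivot = 5:

Initial array: [5, 5, 30, 6, 30, 29, 5]

Pointers start at i = 1, j = 6.
i stops at index 2 (arr[2]=30 > 5), j stops at index 6 (arr[6]=5 <= 5): swap arr[2] and arr[6], array becomes [5, 5, 5, 6, 30, 29, 30]
i ends at 3, j ends at 2: the pointers have crossed (j < i), so scanning stops.

Swap pivot arr[0] with arr[2] to place pivot at position 2: [5, 5, 5, 6, 30, 29, 30]
Pivot position: 2

After partitioning with pivot 5, the array becomes [5, 5, 5, 6, 30, 29, 30]. The pivot is placed at index 2. All elements to the left of the pivot are <= 5, and all elements to the right are > 5.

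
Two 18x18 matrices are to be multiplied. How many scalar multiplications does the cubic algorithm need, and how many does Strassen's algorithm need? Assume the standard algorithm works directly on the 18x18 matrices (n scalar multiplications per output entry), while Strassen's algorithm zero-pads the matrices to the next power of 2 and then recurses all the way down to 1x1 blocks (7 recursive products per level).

Matrix multiplication for 18x18 matrices:

Strassen's algorithm requires power-of-2 dimensions. Pad 18x18 to 32x32 (next power of 2).

Standard algorithm: 18^3 = 5832 multiplications
Strassen's algorithm: 7^(log2(32)) = 7^5 = 16807 multiplications
Difference: 5832 - 16807 = -10975 (Strassen uses MORE here due to padding overhead — for small or just-over-power-of-2 n, padding can outweigh the per-level savings)

Standard: 5832 multiplications (18^3). Strassen: 16807 multiplications (7^5, after padding to 32x32). Strassen reduces 8 recursive multiplications to 7 at each level.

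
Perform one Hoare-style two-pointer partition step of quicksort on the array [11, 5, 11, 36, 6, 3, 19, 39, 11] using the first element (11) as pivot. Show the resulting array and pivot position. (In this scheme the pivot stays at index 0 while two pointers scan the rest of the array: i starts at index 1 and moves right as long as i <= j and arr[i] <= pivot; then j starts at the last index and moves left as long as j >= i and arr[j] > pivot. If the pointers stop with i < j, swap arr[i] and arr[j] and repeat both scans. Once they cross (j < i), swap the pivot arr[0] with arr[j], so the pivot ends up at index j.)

Hoare-style two-pointer partition with pivot = 11:

Initial array: [11, 5, 11, 36, 6, 3, 19, 39, 11]

Pointers start at i = 1, j = 8.
i stops at index 3 (arr[3]=36 > 11), j stops at index 8 (arr[8]=11 <= 11): swap arr[3] and arr[8], array becomes [11, 5, 11, 11, 6, 3, 19, 39, 36]
i ends at 6, j ends at 5: the pointers have crossed (j < i), so scanning stops.

Swap pivot arr[0] with arr[5] to place pivot at position 5: [3, 5, 11, 11, 6, 11, 19, 39, 36]
Pivot position: 5

After partitioning with pivot 11, the array becomes [3, 5, 11, 11, 6, 11, 19, 39, 36]. The pivot is placed at index 5. All elements to the left of the pivot are <= 11, and all elements to the right are > 11.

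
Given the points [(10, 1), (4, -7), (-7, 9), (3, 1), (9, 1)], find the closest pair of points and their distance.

Computing all pairwise distances among 5 points:

d((10, 1), (4, -7)) = 10.0
d((10, 1), (-7, 9)) = 18.7883
d((10, 1), (3, 1)) = 7.0
d((10, 1), (9, 1)) = 1.0 <-- minimum
d((4, -7), (-7, 9)) = 19.4165
d((4, -7), (3, 1)) = 8.0623
d((4, -7), (9, 1)) = 9.434
d((-7, 9), (3, 1)) = 12.8062
d((-7, 9), (9, 1)) = 17.8885
d((3, 1), (9, 1)) = 6.0

Closest pair: (10, 1) and (9, 1) with distance 1.0

The closest pair is (10, 1) and (9, 1) with Euclidean distance 1.0. For 5 points, brute-force pairwise comparison is shown above. For large n, the divide-and-conquer algorithm (sort by x, recurse on halves, check the dividing strip) achieves O(n log n).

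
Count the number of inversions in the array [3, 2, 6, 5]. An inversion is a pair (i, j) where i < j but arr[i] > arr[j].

Finding inversions in [3, 2, 6, 5]:

(0, 1): arr[0]=3 > arr[1]=2
(2, 3): arr[2]=6 > arr[3]=5

Total inversions: 2

The array has 2 inversion(s): (0,1), (2,3). Each pair (i,j) satisfies i < j and arr[i] > arr[j].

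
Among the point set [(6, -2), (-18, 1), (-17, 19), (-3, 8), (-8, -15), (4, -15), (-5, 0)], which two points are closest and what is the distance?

Computing all pairwise distances among 7 points:

d((6, -2), (-18, 1)) = 24.1868
d((6, -2), (-17, 19)) = 31.1448
d((6, -2), (-3, 8)) = 13.4536
d((6, -2), (-8, -15)) = 19.105
d((6, -2), (4, -15)) = 13.1529
d((6, -2), (-5, 0)) = 11.1803
d((-18, 1), (-17, 19)) = 18.0278
d((-18, 1), (-3, 8)) = 16.5529
d((-18, 1), (-8, -15)) = 18.868
d((-18, 1), (4, -15)) = 27.2029
d((-18, 1), (-5, 0)) = 13.0384
d((-17, 19), (-3, 8)) = 17.8045
d((-17, 19), (-8, -15)) = 35.171
d((-17, 19), (4, -15)) = 39.9625
d((-17, 19), (-5, 0)) = 22.4722
d((-3, 8), (-8, -15)) = 23.5372
d((-3, 8), (4, -15)) = 24.0416
d((-3, 8), (-5, 0)) = 8.2462 <-- minimum
d((-8, -15), (4, -15)) = 12.0
d((-8, -15), (-5, 0)) = 15.2971
d((4, -15), (-5, 0)) = 17.4929

Closest pair: (-3, 8) and (-5, 0) with distance 8.2462

The closest pair is (-3, 8) and (-5, 0) with Euclidean distance 8.2462. For 7 points, brute-force pairwise comparison is shown above. For large n, the divide-and-conquer algorithm (sort by x, recurse on halves, check the dividing strip) achieves O(n log n).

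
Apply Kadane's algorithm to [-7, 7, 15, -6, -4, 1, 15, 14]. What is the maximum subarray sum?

Using Kadane's algorithm on [-7, 7, 15, -6, -4, 1, 15, 14]:

Scanning through the array:
Position 1 (value 7): max_ending_here = 7, max_so_far = 7
Position 2 (value 15): max_ending_here = 22, max_so_far = 22
Position 3 (value -6): max_ending_here = 16, max_so_far = 22
Position 4 (value -4): max_ending_here = 12, max_so_far = 22
Position 5 (value 1): max_ending_here = 13, max_so_far = 22
Position 6 (value 15): max_ending_here = 28, max_so_far = 28
Position 7 (value 14): max_ending_here = 42, max_so_far = 42

Maximum subarray: [7, 15, -6, -4, 1, 15, 14]
Maximum sum: 42

The maximum subarray is [7, 15, -6, -4, 1, 15, 14] with sum 42. This subarray runs from index 1 to index 7.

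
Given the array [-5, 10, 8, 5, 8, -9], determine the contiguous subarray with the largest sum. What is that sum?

Using Kadane's algorithm on [-5, 10, 8, 5, 8, -9]:

Scanning through the array:
Position 1 (value 10): max_ending_here = 10, max_so_far = 10
Position 2 (value 8): max_ending_here = 18, max_so_far = 18
Position 3 (value 5): max_ending_here = 23, max_so_far = 23
Position 4 (value 8): max_ending_here = 31, max_so_far = 31
Position 5 (value -9): max_ending_here = 22, max_so_far = 31

Maximum subarray: [10, 8, 5, 8]
Maximum sum: 31

The maximum subarray is [10, 8, 5, 8] with sum 31. This subarray runs from index 1 to index 4.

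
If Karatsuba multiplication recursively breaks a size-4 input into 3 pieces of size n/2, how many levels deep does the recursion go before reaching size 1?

For divide and conquer with division factor 2:

Problem sizes at each level:
Level 0: 4
Level 1: 2
Level 2: 1

The root is level 0 and the size-1 base case is level 2 (the tree spans levels 0 through 2, i.e. 3 levels counting the root), so the depth is the number of divisions: log_2(4) = 2

The recursion tree depth is log_2(4) = 2. At each level, the problem size is divided by 2, so it takes 2 divisions to reduce to a base case of size 1. The algorithm makes 3 recursive calls at each level.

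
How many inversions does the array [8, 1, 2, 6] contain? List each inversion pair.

Finding inversions in [8, 1, 2, 6]:

(0, 1): arr[0]=8 > arr[1]=1
(0, 2): arr[0]=8 > arr[2]=2
(0, 3): arr[0]=8 > arr[3]=6

Total inversions: 3

The array has 3 inversion(s): (0,1), (0,2), (0,3). Each pair (i,j) satisfies i < j and arr[i] > arr[j].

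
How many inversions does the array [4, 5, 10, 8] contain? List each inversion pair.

Finding inversions in [4, 5, 10, 8]:

(2, 3): arr[2]=10 > arr[3]=8

Total inversions: 1

The array has 1 inversion(s): (2,3). Each pair (i,j) satisfies i < j and arr[i] > arr[j].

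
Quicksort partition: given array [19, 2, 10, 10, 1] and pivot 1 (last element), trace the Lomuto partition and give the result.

Lomuto partition with pivot = 1:

Initial array: [19, 2, 10, 10, 1]

arr[0]=19 > 1: no swap
arr[1]=2 > 1: no swap
arr[2]=10 > 1: no swap
arr[3]=10 > 1: no swap

Place pivot at position 0: [1, 2, 10, 10, 19]
Pivot position: 0

After partitioning with pivot 1, the array becomes [1, 2, 10, 10, 19]. The pivot is placed at index 0. All elements to the left of the pivot are <= 1, and all elements to the right are > 1.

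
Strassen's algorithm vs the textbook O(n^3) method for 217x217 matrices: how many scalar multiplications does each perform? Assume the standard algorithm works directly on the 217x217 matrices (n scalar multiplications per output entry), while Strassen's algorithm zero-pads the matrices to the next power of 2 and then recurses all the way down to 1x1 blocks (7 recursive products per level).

Matrix multiplication for 217x217 matrices:

Strassen's algorithm requires power-of-2 dimensions. Pad 217x217 to 256x256 (next power of 2).

Standard algorithm: 217^3 = 10218313 multiplications
Strassen's algorithm: 7^(log2(256)) = 7^8 = 5764801 multiplications
Savings: 10218313 - 5764801 = 4453512 multiplications

Standard: 10218313 multiplications (217^3). Strassen: 5764801 multiplications (7^8, after padding to 256x256). Strassen reduces 8 recursive multiplications to 7 at each level.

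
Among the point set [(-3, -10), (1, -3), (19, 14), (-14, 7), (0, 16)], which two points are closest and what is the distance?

Computing all pairwise distances among 5 points:

d((-3, -10), (1, -3)) = 8.0623 <-- minimum
d((-3, -10), (19, 14)) = 32.5576
d((-3, -10), (-14, 7)) = 20.2485
d((-3, -10), (0, 16)) = 26.1725
d((1, -3), (19, 14)) = 24.7588
d((1, -3), (-14, 7)) = 18.0278
d((1, -3), (0, 16)) = 19.0263
d((19, 14), (-14, 7)) = 33.7343
d((19, 14), (0, 16)) = 19.105
d((-14, 7), (0, 16)) = 16.6433

Closest pair: (-3, -10) and (1, -3) with distance 8.0623

The closest pair is (-3, -10) and (1, -3) with Euclidean distance 8.0623. For 5 points, brute-force pairwise comparison is shown above. For large n, the divide-and-conquer algorithm (sort by x, recurse on halves, check the dividing strip) achieves O(n log n).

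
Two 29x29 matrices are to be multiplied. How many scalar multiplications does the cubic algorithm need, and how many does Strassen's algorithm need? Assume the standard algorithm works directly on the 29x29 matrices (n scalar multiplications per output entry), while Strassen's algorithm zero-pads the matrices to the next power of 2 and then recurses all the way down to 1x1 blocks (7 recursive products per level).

Matrix multiplication for 29x29 matrices:

Strassen's algorithm requires power-of-2 dimensions. Pad 29x29 to 32x32 (next power of 2).

Standard algorithm: 29^3 = 24389 multiplications
Strassen's algorithm: 7^(log2(32)) = 7^5 = 16807 multiplications
Savings: 24389 - 16807 = 7582 multiplications

Standard: 24389 multiplications (29^3). Strassen: 16807 multiplications (7^5, after padding to 32x32). Strassen reduces 8 recursive multiplications to 7 at each level.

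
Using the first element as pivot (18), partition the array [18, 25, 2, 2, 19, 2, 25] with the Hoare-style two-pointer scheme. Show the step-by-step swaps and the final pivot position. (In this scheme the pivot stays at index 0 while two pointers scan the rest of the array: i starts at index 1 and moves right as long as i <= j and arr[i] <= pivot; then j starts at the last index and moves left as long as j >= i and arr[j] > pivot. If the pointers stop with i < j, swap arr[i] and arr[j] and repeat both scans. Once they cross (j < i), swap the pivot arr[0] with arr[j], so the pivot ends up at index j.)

Hoare-style two-pointer partition with pivot = 18:

Initial array: [18, 25, 2, 2, 19, 2, 25]

Pointers start at i = 1, j = 6.
i stops at index 1 (arr[1]=25 > 18), j stops at index 5 (arr[5]=2 <= 18): swap arr[1] and arr[5], array becomes [18, 2, 2, 2, 19, 25, 25]
i ends at 4, j ends at 3: the pointers have crossed (j < i), so scanning stops.

Swap pivot arr[0] with arr[3] to place pivot at position 3: [2, 2, 2, 18, 19, 25, 25]
Pivot position: 3

After partitioning with pivot 18, the array becomes [2, 2, 2, 18, 19, 25, 25]. The pivot is placed at index 3. All elements to the left of the pivot are <= 18, and all elements to the right are > 18.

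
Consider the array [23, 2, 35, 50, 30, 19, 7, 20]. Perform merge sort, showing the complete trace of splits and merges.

Merge sort trace:

Split: [23, 2, 35, 50, 30, 19, 7, 20] -> [23, 2, 35, 50] and [30, 19, 7, 20]
  Split: [23, 2, 35, 50] -> [23, 2] and [35, 50]
    Split: [23, 2] -> [23] and [2]
    Merge: [23] + [2] -> [2, 23]
    Split: [35, 50] -> [35] and [50]
    Merge: [35] + [50] -> [35, 50]
  Merge: [2, 23] + [35, 50] -> [2, 23, 35, 50]
  Split: [30, 19, 7, 20] -> [30, 19] and [7, 20]
    Split: [30, 19] -> [30] and [19]
    Merge: [30] + [19] -> [19, 30]
    Split: [7, 20] -> [7] and [20]
    Merge: [7] + [20] -> [7, 20]
  Merge: [19, 30] + [7, 20] -> [7, 19, 20, 30]
Merge: [2, 23, 35, 50] + [7, 19, 20, 30] -> [2, 7, 19, 20, 23, 30, 35, 50]

Final sorted array: [2, 7, 19, 20, 23, 30, 35, 50]

The merge sort proceeds by recursively splitting the array and merging sorted halves.
After all merges, the sorted array is [2, 7, 19, 20, 23, 30, 35, 50].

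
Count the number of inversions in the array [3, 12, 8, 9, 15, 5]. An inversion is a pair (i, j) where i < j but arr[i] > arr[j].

Finding inversions in [3, 12, 8, 9, 15, 5]:

(1, 2): arr[1]=12 > arr[2]=8
(1, 3): arr[1]=12 > arr[3]=9
(1, 5): arr[1]=12 > arr[5]=5
(2, 5): arr[2]=8 > arr[5]=5
(3, 5): arr[3]=9 > arr[5]=5
(4, 5): arr[4]=15 > arr[5]=5

Total inversions: 6

The array has 6 inversion(s): (1,2), (1,3), (1,5), (2,5), (3,5), (4,5). Each pair (i,j) satisfies i < j and arr[i] > arr[j].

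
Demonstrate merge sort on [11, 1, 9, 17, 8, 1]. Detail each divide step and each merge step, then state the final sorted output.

Merge sort trace:

Split: [11, 1, 9, 17, 8, 1] -> [11, 1, 9] and [17, 8, 1]
  Split: [11, 1, 9] -> [11] and [1, 9]
    Split: [1, 9] -> [1] and [9]
    Merge: [1] + [9] -> [1, 9]
  Merge: [11] + [1, 9] -> [1, 9, 11]
  Split: [17, 8, 1] -> [17] and [8, 1]
    Split: [8, 1] -> [8] and [1]
    Merge: [8] + [1] -> [1, 8]
  Merge: [17] + [1, 8] -> [1, 8, 17]
Merge: [1, 9, 11] + [1, 8, 17] -> [1, 1, 8, 9, 11, 17]

Final sorted array: [1, 1, 8, 9, 11, 17]

The merge sort proceeds by recursively splitting the array and merging sorted halves.
After all merges, the sorted array is [1, 1, 8, 9, 11, 17].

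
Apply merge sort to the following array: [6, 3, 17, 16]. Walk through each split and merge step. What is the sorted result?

Merge sort trace:

Split: [6, 3, 17, 16] -> [6, 3] and [17, 16]
  Split: [6, 3] -> [6] and [3]
  Merge: [6] + [3] -> [3, 6]
  Split: [17, 16] -> [17] and [16]
  Merge: [17] + [16] -> [16, 17]
Merge: [3, 6] + [16, 17] -> [3, 6, 16, 17]

Final sorted array: [3, 6, 16, 17]

The merge sort proceeds by recursively splitting the array and merging sorted halves.
After all merges, the sorted array is [3, 6, 16, 17].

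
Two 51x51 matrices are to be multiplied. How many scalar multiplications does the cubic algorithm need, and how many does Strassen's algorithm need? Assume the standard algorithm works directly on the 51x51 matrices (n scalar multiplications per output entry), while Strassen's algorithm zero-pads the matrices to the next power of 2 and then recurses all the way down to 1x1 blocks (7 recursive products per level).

Matrix multiplication for 51x51 matrices:

Strassen's algorithm requires power-of-2 dimensions. Pad 51x51 to 64x64 (next power of 2).

Standard algorithm: 51^3 = 132651 multiplications
Strassen's algorithm: 7^(log2(64)) = 7^6 = 117649 multiplications
Savings: 132651 - 117649 = 15002 multiplications

Standard: 132651 multiplications (51^3). Strassen: 117649 multiplications (7^6, after padding to 64x64). Strassen reduces 8 recursive multiplications to 7 at each level.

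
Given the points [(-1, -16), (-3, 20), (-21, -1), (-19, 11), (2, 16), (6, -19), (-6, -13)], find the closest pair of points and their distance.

Computing all pairwise distances among 7 points:

d((-1, -16), (-3, 20)) = 36.0555
d((-1, -16), (-21, -1)) = 25.0
d((-1, -16), (-19, 11)) = 32.45
d((-1, -16), (2, 16)) = 32.1403
d((-1, -16), (6, -19)) = 7.6158
d((-1, -16), (-6, -13)) = 5.831 <-- minimum
d((-3, 20), (-21, -1)) = 27.6586
d((-3, 20), (-19, 11)) = 18.3576
d((-3, 20), (2, 16)) = 6.4031
d((-3, 20), (6, -19)) = 40.025
d((-3, 20), (-6, -13)) = 33.1361
d((-21, -1), (-19, 11)) = 12.1655
d((-21, -1), (2, 16)) = 28.6007
d((-21, -1), (6, -19)) = 32.45
d((-21, -1), (-6, -13)) = 19.2094
d((-19, 11), (2, 16)) = 21.587
d((-19, 11), (6, -19)) = 39.0512
d((-19, 11), (-6, -13)) = 27.2947
d((2, 16), (6, -19)) = 35.2278
d((2, 16), (-6, -13)) = 30.0832
d((6, -19), (-6, -13)) = 13.4164

Closest pair: (-1, -16) and (-6, -13) with distance 5.831

The closest pair is (-1, -16) and (-6, -13) with Euclidean distance 5.831. For 7 points, brute-force pairwise comparison is shown above. For large n, the divide-and-conquer algorithm (sort by x, recurse on halves, check the dividing strip) achieves O(n log n).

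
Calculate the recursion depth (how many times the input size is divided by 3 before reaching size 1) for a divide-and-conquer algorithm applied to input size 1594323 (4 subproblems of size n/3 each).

For divide and conquer with division factor 3:

Problem sizes at each level:
Level 0: 1594323
Level 1: 531441
Level 2: 177147
Level 3: 59049
Level 4: 19683
Level 5: 6561
Level 6: 2187
Level 7: 729
Level 8: 243
Level 9: 81
Level 10: 27
Level 11: 9
Level 12: 3
Level 13: 1

The root is level 0 and the size-1 base case is level 13 (the tree spans levels 0 through 13, i.e. 14 levels counting the root), so the depth is the number of divisions: log_3(1594323) = 13

The recursion tree depth is log_3(1594323) = 13. At each level, the problem size is divided by 3, so it takes 13 divisions to reduce to a base case of size 1. The algorithm makes 4 recursive calls at each level.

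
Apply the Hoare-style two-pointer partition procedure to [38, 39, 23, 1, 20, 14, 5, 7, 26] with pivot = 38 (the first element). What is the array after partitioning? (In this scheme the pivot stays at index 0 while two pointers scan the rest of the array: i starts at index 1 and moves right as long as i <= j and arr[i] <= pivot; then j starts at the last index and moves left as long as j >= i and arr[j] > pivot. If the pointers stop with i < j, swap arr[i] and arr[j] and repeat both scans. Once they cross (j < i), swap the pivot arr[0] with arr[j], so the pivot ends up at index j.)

Hoare-style two-pointer partition with pivot = 38:

Initial array: [38, 39, 23, 1, 20, 14, 5, 7, 26]

Pointers start at i = 1, j = 8.
i stops at index 1 (arr[1]=39 > 38), j stops at index 8 (arr[8]=26 <= 38): swap arr[1] and arr[8], array becomes [38, 26, 23, 1, 20, 14, 5, 7, 39]
i ends at 8, j ends at 7: the pointers have crossed (j < i), so scanning stops.

Swap pivot arr[0] with arr[7] to place pivot at position 7: [7, 26, 23, 1, 20, 14, 5, 38, 39]
Pivot position: 7

After partitioning with pivot 38, the array becomes [7, 26, 23, 1, 20, 14, 5, 38, 39]. The pivot is placed at index 7. All elements to the left of the pivot are <= 38, and all elements to the right are > 38.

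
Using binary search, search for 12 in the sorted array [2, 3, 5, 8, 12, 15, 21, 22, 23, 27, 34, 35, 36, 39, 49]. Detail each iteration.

Binary search for 12 in [2, 3, 5, 8, 12, 15, 21, 22, 23, 27, 34, 35, 36, 39, 49]:

lo=0, hi=14, mid=7, arr[mid]=22 -> 22 > 12, search left half
lo=0, hi=6, mid=3, arr[mid]=8 -> 8 < 12, search right half
lo=4, hi=6, mid=5, arr[mid]=15 -> 15 > 12, search left half
lo=4, hi=4, mid=4, arr[mid]=12 -> Found target at index 4!

Binary search finds 12 at index 4 after 4 comparisons. The search repeatedly halves the search space by comparing with the middle element.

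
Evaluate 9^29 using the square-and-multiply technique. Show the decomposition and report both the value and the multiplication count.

Computing 9^29 by squaring (build up from 9^1; each line after the first costs one multiplication):

9^1 = 9
9^2 = (9^1)^2 = 9^2 = 81
9^3 = 9 * 9^2 = 9 * 81 = 729
9^6 = (9^3)^2 = 729^2 = 531441
9^7 = 9 * 9^6 = 9 * 531441 = 4782969
9^14 = (9^7)^2 = 4782969^2 = 22876792454961
9^28 = (9^14)^2 = 22876792454961^2 = 523347633027360537213511521
9^29 = 9 * 9^28 = 9 * 523347633027360537213511521 = 4710128697246244834921603689

Result: 4710128697246244834921603689
Multiplications needed: 7 (7 lines after 9^1)

9^29 = 4710128697246244834921603689. Using exponentiation by squaring, this requires 7 multiplications. The key idea: if the exponent is even, square the half-power; if odd, multiply by the base once.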